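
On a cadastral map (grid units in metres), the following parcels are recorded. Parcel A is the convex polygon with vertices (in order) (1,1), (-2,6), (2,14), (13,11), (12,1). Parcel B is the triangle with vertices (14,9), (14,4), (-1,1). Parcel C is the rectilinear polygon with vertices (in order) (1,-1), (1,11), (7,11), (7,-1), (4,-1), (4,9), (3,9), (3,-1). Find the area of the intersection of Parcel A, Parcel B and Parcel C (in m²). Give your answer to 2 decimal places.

8.50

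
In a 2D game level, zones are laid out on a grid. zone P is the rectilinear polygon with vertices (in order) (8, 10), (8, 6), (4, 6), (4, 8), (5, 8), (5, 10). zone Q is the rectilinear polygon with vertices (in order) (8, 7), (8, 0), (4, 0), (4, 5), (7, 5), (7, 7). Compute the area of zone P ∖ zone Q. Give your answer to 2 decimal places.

13.00

|zone P| = 14, |zone P∩zone Q| = 1.
|zone P ∖ zone Q| = |zone P| − |zone P∩zone Q| = 14 − 1 = 13.00.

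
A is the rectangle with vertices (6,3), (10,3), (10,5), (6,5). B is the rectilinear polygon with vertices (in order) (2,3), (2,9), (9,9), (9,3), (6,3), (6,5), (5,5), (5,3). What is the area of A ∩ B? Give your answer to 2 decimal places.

The intersection is the polygon with vertices (9,5), (9,3), (6,3), (6,5).
By the shoelace formula its area is 6.00.

6.00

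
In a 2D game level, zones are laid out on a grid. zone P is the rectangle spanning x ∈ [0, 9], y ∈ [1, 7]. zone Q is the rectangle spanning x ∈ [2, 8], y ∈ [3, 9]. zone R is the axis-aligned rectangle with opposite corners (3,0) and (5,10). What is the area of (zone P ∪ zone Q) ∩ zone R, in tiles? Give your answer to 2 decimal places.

16.00

The region (zone P ∪ zone Q) ∩ zone R is the polygon with vertices (3,1), (3,9), (5,9), (5,1).
By the shoelace formula its area is 16.00.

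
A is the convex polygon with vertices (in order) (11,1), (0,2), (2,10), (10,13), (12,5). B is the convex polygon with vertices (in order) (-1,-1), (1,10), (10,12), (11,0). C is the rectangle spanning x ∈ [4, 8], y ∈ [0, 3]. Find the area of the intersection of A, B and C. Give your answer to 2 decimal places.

The intersection is the polygon with vertices (4,1.636), (4,3), (8,3), (8,1.273).
By the shoelace formula its area is 6.18.

6.18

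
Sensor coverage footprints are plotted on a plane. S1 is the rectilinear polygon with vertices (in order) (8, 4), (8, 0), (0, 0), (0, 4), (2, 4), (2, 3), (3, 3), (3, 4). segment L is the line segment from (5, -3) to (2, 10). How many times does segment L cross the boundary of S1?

2

The segment meets the boundary at (3.385,4), (4.308,0).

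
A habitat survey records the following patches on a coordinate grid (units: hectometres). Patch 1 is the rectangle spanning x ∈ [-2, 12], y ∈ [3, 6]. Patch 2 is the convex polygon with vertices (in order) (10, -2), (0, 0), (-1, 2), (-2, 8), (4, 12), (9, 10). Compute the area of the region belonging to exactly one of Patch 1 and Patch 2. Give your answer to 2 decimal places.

|Patch 1| = 42, |Patch 2| = 123, |Patch 1∩Patch 2| = 32.625.
|Patch 1 △ Patch 2| = |Patch 1| + |Patch 2| − 2·|Patch 1∩Patch 2| = 42 + 123 − 65.25 = 99.75.

99.75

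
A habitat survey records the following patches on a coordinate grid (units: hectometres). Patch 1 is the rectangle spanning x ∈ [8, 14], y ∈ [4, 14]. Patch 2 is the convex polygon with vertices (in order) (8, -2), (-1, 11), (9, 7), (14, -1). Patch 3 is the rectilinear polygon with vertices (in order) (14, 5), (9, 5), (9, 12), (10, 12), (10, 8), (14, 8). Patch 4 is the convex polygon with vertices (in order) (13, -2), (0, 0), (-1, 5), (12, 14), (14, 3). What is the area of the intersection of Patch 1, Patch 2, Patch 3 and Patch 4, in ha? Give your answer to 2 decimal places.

The intersection is the polygon with vertices (9,5), (9,7), (10.25,5).
By the shoelace formula its area is 1.25.

1.25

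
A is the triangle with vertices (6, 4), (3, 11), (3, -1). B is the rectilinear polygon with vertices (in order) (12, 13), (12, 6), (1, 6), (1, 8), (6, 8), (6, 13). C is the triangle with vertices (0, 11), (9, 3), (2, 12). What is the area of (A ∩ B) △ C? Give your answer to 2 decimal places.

|A ∩ B| = 3.4286.
|(A ∩ B) ∩ C| = 0.5955.
|(A ∩ B) △ C| = 3.4286 + 12.5 − 1.1909 = 14.74.

14.74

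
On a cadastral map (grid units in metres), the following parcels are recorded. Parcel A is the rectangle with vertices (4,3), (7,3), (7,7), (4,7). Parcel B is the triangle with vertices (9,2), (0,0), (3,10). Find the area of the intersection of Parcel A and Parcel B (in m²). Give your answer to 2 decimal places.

The intersection is the polygon with vertices (7,3), (4,3), (4,7), (5.25,7), (7,4.667).
By the shoelace formula its area is 9.96.

9.96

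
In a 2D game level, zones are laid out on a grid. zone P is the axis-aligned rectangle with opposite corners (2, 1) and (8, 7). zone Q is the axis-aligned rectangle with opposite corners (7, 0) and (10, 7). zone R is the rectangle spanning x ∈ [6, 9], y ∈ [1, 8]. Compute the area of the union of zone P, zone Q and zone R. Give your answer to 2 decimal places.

54.00

By inclusion–exclusion:
Individual areas: |zone P| = 36, |zone Q| = 21, |zone R| = 21.
|zone P∩zone Q|: x∈[7,8], y∈[1,7] → 1·6 = 6.
|zone P∩zone R|: x∈[6,8], y∈[1,7] → 2·6 = 12.
|zone Q∩zone R|: x∈[7,9], y∈[1,7] → 2·6 = 12.
|zone P∩zone Q∩zone R| = 6.
|zone P ∪ zone Q ∪ zone R| = 78 − 30 + 6 = 54.00.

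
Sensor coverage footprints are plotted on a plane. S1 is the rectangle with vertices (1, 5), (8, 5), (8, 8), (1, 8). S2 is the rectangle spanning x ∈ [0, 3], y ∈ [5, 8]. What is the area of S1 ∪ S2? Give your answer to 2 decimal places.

24.00

By inclusion–exclusion:
Individual areas: |S1| = 21, |S2| = 9.
|S1∩S2|: x∈[1,3], y∈[5,8] → 2·3 = 6.
|S1 ∪ S2| = 30 − 6 = 24.00.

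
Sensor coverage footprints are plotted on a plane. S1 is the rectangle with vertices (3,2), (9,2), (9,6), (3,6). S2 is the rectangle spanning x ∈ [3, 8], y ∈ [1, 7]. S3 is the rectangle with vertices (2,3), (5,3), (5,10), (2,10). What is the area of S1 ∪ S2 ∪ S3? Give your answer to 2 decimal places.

By inclusion–exclusion:
Individual areas: |S1| = 24, |S2| = 30, |S3| = 21.
|S1∩S2|: x∈[3,8], y∈[2,6] → 5·4 = 20.
|S1∩S3|: x∈[3,5], y∈[3,6] → 2·3 = 6.
|S2∩S3|: x∈[3,5], y∈[3,7] → 2·4 = 8.
|S1∩S2∩S3| = 6.
|S1 ∪ S2 ∪ S3| = 75 − 34 + 6 = 47.00.

47.00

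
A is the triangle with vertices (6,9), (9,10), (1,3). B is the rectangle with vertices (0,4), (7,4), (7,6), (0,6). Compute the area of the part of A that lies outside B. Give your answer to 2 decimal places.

5.26

|A| = 6.5, |A∩B| = 1.2381.
|A ∖ B| = |A| − |A∩B| = 6.5 − 1.2381 = 5.26.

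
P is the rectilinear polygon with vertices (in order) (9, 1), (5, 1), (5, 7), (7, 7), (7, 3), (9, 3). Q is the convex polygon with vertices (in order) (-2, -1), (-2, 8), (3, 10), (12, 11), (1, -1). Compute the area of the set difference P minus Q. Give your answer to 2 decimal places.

10.91

|P| = 16, |P∩Q| = 5.0909.
|P ∖ Q| = |P| − |P∩Q| = 16 − 5.0909 = 10.91.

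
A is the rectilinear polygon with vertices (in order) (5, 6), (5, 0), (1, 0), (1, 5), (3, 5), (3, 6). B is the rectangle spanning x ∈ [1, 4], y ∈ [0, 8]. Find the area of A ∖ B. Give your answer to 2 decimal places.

|A| = 22, |A∩B| = 16.
|A ∖ B| = |A| − |A∩B| = 22 − 16 = 6.00.

6.00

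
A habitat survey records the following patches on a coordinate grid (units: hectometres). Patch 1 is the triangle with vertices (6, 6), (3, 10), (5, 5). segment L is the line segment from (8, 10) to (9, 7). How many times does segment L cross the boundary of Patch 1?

The segment lies entirely outside Patch 1 and never meets its boundary.

0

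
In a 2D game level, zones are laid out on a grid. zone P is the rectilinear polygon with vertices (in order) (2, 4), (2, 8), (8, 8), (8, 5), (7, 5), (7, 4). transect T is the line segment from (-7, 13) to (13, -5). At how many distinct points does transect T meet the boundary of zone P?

The segment meets the boundary at (3,4), (2,4.9).

2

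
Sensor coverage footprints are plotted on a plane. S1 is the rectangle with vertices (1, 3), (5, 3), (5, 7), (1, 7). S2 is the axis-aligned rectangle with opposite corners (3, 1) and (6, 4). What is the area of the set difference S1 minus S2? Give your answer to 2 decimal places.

|S1∩S2|: x∈[3,5], y∈[3,4] → 2·1 = 2.
|S1| = 16.
|S1 ∖ S2| = |S1| − |S1∩S2| = 16 − 2 = 14.00.

14.00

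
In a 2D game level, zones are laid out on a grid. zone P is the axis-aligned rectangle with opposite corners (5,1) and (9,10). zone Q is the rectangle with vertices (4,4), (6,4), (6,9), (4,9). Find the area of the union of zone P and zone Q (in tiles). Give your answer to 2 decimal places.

41.00

By inclusion–exclusion:
Individual areas: |zone P| = 36, |zone Q| = 10.
|zone P∩zone Q|: x∈[5,6], y∈[4,9] → 1·5 = 5.
|zone P ∪ zone Q| = 46 − 5 = 41.00.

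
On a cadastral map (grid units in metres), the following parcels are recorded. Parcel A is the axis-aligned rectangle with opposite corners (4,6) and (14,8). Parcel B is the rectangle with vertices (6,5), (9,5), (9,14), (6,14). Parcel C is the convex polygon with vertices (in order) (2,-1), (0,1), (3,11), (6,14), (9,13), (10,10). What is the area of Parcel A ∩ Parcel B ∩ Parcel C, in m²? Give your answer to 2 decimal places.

3.64

The intersection is the polygon with vertices (6,6), (6,8), (8.546,8), (7.091,6).
By the shoelace formula its area is 3.64.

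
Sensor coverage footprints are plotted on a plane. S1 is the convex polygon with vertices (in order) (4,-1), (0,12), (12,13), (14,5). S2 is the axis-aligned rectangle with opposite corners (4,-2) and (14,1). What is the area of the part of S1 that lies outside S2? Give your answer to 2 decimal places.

122.67

|S1| = 126, |S1∩S2| = 3.3333.
|S1 ∖ S2| = |S1| − |S1∩S2| = 126 − 3.3333 = 122.67.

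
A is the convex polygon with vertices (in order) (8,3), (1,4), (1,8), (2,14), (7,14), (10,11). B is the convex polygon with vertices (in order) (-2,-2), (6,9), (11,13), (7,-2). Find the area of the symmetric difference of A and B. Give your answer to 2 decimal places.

|A| = 80, |B| = 79, |A∩B| = 32.4706.
|A △ B| = |A| + |B| − 2·|A∩B| = 80 + 79 − 64.9412 = 94.06.

94.06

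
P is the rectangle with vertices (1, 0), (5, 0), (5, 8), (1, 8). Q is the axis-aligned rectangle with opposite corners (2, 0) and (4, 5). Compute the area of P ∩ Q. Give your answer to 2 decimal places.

10.00

|P∩Q|: x∈[2,4], y∈[0,5] → 2·5 = 10.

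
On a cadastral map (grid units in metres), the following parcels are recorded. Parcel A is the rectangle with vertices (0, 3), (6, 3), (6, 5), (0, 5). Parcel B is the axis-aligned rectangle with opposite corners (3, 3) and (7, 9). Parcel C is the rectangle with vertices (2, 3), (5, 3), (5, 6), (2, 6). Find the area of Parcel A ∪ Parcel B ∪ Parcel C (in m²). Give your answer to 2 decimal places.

By inclusion–exclusion:
Individual areas: |Parcel A| = 12, |Parcel B| = 24, |Parcel C| = 9.
|Parcel A∩Parcel B|: x∈[3,6], y∈[3,5] → 3·2 = 6.
|Parcel A∩Parcel C|: x∈[2,5], y∈[3,5] → 3·2 = 6.
|Parcel B∩Parcel C|: x∈[3,5], y∈[3,6] → 2·3 = 6.
|Parcel A∩Parcel B∩Parcel C| = 4.
|Parcel A ∪ Parcel B ∪ Parcel C| = 45 − 18 + 4 = 31.00.

31.00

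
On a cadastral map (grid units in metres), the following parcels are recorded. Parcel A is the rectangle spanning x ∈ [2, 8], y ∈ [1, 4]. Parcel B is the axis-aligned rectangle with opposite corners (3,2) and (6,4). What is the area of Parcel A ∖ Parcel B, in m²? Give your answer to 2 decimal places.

|Parcel A∩Parcel B|: x∈[3,6], y∈[2,4] → 3·2 = 6.
|Parcel A| = 18.
|Parcel A ∖ Parcel B| = |Parcel A| − |Parcel A∩Parcel B| = 18 − 6 = 12.00.

12.00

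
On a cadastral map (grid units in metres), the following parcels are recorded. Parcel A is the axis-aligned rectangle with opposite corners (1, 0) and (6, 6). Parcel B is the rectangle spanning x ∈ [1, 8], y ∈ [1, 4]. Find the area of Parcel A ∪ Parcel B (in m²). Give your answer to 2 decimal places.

By inclusion–exclusion:
Individual areas: |Parcel A| = 30, |Parcel B| = 21.
|Parcel A∩Parcel B|: x∈[1,6], y∈[1,4] → 5·3 = 15.
|Parcel A ∪ Parcel B| = 51 − 15 = 36.00.

36.00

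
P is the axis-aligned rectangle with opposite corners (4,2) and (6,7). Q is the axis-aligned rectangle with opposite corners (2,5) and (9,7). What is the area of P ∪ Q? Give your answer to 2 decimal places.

By inclusion–exclusion:
Individual areas: |P| = 10, |Q| = 14.
|P∩Q|: x∈[4,6], y∈[5,7] → 2·2 = 4.
|P ∪ Q| = 24 − 4 = 20.00.

20.00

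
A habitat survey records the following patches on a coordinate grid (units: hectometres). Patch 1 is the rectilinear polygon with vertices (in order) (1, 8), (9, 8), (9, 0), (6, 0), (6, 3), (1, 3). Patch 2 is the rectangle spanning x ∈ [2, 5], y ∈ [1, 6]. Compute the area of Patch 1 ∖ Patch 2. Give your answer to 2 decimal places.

40.00

|Patch 1| = 49, |Patch 1∩Patch 2| = 9.
|Patch 1 ∖ Patch 2| = |Patch 1| − |Patch 1∩Patch 2| = 49 − 9 = 40.00.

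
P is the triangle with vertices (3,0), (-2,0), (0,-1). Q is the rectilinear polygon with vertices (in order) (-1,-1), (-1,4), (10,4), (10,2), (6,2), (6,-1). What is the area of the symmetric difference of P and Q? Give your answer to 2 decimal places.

41.00

|P| = 2.5, |Q| = 43, |P∩Q| = 2.25.
|P △ Q| = |P| + |Q| − 2·|P∩Q| = 2.5 + 43 − 4.5 = 41.00.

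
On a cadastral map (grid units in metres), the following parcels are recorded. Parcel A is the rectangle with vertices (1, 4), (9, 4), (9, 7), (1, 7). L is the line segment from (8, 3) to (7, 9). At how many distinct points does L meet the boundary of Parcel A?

The segment meets the boundary at (7.333,7), (7.833,4).

2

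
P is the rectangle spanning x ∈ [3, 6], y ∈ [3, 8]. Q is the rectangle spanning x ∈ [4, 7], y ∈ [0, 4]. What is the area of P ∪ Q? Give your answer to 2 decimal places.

By inclusion–exclusion:
Individual areas: |P| = 15, |Q| = 12.
|P∩Q|: x∈[4,6], y∈[3,4] → 2·1 = 2.
|P ∪ Q| = 27 − 2 = 25.00.

25.00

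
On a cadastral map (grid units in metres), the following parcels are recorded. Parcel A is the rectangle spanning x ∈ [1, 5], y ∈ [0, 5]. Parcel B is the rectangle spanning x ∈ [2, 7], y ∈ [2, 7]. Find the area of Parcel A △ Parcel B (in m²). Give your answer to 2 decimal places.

|Parcel A∩Parcel B|: x∈[2,5], y∈[2,5] → 3·3 = 9.
|Parcel A △ Parcel B| = |Parcel A| + |Parcel B| − 2·|Parcel A∩Parcel B| = 20 + 25 − 18 = 27.00.

27.00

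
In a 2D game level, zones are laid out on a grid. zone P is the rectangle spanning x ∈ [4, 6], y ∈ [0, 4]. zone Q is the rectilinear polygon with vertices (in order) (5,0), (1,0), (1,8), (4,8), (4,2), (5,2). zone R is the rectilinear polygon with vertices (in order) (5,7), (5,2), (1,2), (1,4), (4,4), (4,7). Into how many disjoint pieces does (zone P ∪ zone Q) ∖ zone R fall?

(zone P ∪ zone Q) ∖ zone R splits into 2 disjoint pieces (area 12, area 12).

2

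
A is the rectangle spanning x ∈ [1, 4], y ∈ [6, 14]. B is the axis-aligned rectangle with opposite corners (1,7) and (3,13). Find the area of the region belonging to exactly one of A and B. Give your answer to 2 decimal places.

12.00

|A∩B|: x∈[1,3], y∈[7,13] → 2·6 = 12.
|A △ B| = |A| + |B| − 2·|A∩B| = 24 + 12 − 24 = 12.00.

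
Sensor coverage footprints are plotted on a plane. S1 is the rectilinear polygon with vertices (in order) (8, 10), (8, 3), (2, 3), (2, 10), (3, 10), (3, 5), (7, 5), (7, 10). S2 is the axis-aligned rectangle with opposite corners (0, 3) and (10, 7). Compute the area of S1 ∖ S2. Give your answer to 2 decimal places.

6.00

|S1| = 22, |S1∩S2| = 16.
|S1 ∖ S2| = |S1| − |S1∩S2| = 22 − 16 = 6.00.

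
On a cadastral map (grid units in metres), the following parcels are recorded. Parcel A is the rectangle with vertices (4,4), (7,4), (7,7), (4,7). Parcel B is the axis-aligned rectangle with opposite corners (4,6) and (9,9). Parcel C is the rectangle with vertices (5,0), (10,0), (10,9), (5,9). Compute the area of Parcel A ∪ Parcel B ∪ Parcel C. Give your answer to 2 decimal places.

50.00

By inclusion–exclusion:
Individual areas: |Parcel A| = 9, |Parcel B| = 15, |Parcel C| = 45.
|Parcel A∩Parcel B|: x∈[4,7], y∈[6,7] → 3·1 = 3.
|Parcel A∩Parcel C|: x∈[5,7], y∈[4,7] → 2·3 = 6.
|Parcel B∩Parcel C|: x∈[5,9], y∈[6,9] → 4·3 = 12.
|Parcel A∩Parcel B∩Parcel C| = 2.
|Parcel A ∪ Parcel B ∪ Parcel C| = 69 − 21 + 2 = 50.00.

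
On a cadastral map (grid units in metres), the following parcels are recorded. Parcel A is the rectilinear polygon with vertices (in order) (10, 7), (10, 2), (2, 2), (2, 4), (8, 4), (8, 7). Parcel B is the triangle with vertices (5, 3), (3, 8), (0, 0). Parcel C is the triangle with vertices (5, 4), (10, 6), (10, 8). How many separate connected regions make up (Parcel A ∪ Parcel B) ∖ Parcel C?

(Parcel A ∪ Parcel B) ∖ Parcel C splits into 2 disjoint pieces (area 29.7333, area 0.225).

2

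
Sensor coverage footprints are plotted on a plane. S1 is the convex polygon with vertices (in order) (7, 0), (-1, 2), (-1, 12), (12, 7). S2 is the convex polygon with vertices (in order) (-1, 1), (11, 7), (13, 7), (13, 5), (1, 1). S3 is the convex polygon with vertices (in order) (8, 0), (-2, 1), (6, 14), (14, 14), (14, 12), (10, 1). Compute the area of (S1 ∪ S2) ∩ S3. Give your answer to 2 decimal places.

79.05

|S1 ∪ S2| = 103.7664.
|(S1 ∪ S2) ∩ S3| = 79.05.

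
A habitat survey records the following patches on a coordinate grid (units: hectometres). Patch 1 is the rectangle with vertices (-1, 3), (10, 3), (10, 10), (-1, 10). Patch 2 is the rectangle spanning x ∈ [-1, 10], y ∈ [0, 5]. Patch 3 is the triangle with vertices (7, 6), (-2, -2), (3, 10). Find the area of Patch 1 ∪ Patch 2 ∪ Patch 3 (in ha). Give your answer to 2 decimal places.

By inclusion–exclusion:
Individual areas: |Patch 1| = 77, |Patch 2| = 55, |Patch 3| = 34.
|Patch 1∩Patch 2|: x∈[-1,10], y∈[3,5] → 11·2 = 22.
|Patch 1∩Patch 3| = 25.1458.
|Patch 2∩Patch 3| = 15.9042.
|Patch 1∩Patch 2∩Patch 3| = 8.5.
|Patch 1 ∪ Patch 2 ∪ Patch 3| = 166 − 63.05 + 8.5 = 111.45.

111.45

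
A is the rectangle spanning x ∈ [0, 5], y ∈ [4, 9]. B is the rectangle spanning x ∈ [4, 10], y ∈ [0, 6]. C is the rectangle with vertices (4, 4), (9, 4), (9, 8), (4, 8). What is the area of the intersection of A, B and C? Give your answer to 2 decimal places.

The intersection is the polygon with vertices (4,4), (4,6), (5,6), (5,4).
By the shoelace formula its area is 2.00.

2.00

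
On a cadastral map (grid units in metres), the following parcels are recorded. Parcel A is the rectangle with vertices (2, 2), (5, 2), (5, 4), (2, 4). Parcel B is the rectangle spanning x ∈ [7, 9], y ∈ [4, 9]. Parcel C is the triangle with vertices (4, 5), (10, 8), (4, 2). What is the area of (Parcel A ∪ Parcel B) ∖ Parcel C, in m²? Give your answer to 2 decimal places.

12.50

|Parcel A ∪ Parcel B| = 16.
|(Parcel A ∪ Parcel B) ∩ Parcel C| = 3.5.
|(Parcel A ∪ Parcel B) ∖ Parcel C| = 16 − 3.5 = 12.50.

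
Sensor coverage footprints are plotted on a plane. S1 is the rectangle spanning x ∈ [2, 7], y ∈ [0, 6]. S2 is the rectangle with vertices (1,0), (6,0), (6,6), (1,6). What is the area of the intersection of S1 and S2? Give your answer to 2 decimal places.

|S1∩S2|: x∈[2,6], y∈[0,6] → 4·6 = 24.

24.00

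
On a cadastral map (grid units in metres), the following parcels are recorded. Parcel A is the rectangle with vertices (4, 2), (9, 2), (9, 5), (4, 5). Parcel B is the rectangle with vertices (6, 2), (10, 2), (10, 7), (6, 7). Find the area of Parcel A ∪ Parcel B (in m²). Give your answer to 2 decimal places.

By inclusion–exclusion:
Individual areas: |Parcel A| = 15, |Parcel B| = 20.
|Parcel A∩Parcel B|: x∈[6,9], y∈[2,5] → 3·3 = 9.
|Parcel A ∪ Parcel B| = 35 − 9 = 26.00.

26.00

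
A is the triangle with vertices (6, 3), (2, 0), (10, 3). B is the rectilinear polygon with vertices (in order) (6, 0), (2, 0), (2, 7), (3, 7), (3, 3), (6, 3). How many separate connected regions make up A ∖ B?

1

A ∖ B is a single connected region.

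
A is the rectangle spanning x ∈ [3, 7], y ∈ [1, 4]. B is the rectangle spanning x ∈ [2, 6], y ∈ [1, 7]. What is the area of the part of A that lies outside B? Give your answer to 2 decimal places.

3.00

|A∩B|: x∈[3,6], y∈[1,4] → 3·3 = 9.
|A| = 12.
|A ∖ B| = |A| − |A∩B| = 12 − 9 = 3.00.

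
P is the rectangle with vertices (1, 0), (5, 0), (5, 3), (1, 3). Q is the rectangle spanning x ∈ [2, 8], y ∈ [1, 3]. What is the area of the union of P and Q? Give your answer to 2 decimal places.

18.00

By inclusion–exclusion:
Individual areas: |P| = 12, |Q| = 12.
|P∩Q|: x∈[2,5], y∈[1,3] → 3·2 = 6.
|P ∪ Q| = 24 − 6 = 18.00.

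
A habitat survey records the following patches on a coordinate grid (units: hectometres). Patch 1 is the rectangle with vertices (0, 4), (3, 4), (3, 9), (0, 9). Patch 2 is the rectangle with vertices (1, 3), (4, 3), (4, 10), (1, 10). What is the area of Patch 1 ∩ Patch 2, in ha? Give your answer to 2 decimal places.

|Patch 1∩Patch 2|: x∈[1,3], y∈[4,9] → 2·5 = 10.

10.00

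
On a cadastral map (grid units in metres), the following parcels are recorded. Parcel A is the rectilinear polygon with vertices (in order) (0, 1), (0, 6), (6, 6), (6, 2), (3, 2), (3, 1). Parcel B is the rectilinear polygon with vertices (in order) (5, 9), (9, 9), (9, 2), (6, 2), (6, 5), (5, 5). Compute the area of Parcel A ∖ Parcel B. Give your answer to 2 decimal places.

|Parcel A| = 27, |Parcel A∩Parcel B| = 1.
|Parcel A ∖ Parcel B| = |Parcel A| − |Parcel A∩Parcel B| = 27 − 1 = 26.00.

26.00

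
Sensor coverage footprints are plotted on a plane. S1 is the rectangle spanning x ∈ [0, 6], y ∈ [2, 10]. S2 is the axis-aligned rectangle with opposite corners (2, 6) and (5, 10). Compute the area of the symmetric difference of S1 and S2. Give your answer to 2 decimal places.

36.00

|S1∩S2|: x∈[2,5], y∈[6,10] → 3·4 = 12.
|S1 △ S2| = |S1| + |S2| − 2·|S1∩S2| = 48 + 12 − 24 = 36.00.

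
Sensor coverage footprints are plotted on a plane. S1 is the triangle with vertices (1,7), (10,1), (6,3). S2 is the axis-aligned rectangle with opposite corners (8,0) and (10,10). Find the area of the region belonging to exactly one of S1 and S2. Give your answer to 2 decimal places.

|S1| = 3, |S2| = 20, |S1∩S2| = 0.3333.
|S1 △ S2| = |S1| + |S2| − 2·|S1∩S2| = 3 + 20 − 0.6667 = 22.33.

22.33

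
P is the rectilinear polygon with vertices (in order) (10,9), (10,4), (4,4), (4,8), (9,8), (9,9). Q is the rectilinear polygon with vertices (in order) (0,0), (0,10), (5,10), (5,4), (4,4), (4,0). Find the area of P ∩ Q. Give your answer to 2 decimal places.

4.00

The intersection is the polygon with vertices (4,4), (4,8), (5,8), (5,4).
By the shoelace formula its area is 4.00.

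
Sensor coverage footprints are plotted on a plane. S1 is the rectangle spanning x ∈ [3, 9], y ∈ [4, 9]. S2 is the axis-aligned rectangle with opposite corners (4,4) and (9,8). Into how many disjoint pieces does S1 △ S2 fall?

1

S1 △ S2 is a single connected region.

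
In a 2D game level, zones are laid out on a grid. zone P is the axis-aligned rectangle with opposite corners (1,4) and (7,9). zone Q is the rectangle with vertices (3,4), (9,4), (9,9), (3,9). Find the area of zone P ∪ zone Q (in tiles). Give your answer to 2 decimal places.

By inclusion–exclusion:
Individual areas: |zone P| = 30, |zone Q| = 30.
|zone P∩zone Q|: x∈[3,7], y∈[4,9] → 4·5 = 20.
|zone P ∪ zone Q| = 60 − 20 = 40.00.

40.00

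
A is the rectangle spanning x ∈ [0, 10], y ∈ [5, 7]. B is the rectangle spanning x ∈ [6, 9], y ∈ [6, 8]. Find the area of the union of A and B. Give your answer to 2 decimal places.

23.00

By inclusion–exclusion:
Individual areas: |A| = 20, |B| = 6.
|A∩B|: x∈[6,9], y∈[6,7] → 3·1 = 3.
|A ∪ B| = 26 − 3 = 23.00.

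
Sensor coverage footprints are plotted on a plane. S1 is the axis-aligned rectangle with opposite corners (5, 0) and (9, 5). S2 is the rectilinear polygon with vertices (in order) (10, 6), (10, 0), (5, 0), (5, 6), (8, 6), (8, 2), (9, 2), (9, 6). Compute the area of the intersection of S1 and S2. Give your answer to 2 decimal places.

17.00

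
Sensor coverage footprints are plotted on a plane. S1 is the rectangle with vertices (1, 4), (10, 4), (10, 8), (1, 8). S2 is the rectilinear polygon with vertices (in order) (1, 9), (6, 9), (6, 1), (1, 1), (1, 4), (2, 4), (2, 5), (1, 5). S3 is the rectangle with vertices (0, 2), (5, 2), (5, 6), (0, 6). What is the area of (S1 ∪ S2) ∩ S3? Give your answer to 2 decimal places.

The region (S1 ∪ S2) ∩ S3 is the polygon with vertices (1,4), (1,5), (1,6), (5,6), (5,2), (1,2).
By the shoelace formula its area is 16.00.

16.00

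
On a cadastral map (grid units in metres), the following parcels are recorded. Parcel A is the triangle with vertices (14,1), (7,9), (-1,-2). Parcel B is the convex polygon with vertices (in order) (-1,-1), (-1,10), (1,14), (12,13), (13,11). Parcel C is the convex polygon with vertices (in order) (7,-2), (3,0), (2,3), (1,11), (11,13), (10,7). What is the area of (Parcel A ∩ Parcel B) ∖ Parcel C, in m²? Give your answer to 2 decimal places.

|Parcel A ∩ Parcel B| = 12.0063.
|(Parcel A ∩ Parcel B) ∩ Parcel C| = 11.5334.
|(Parcel A ∩ Parcel B) ∖ Parcel C| = 12.0063 − 11.5334 = 0.47.

0.47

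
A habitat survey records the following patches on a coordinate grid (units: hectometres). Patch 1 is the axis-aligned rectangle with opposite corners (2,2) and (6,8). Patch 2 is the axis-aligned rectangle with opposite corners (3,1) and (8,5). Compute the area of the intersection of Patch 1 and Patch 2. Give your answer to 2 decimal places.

|Patch 1∩Patch 2|: x∈[3,6], y∈[2,5] → 3·3 = 9.

9.00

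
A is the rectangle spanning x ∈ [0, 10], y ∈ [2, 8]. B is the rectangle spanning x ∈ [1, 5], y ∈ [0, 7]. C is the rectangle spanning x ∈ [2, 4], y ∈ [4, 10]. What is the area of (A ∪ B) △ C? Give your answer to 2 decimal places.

64.00

|A ∪ B| = 68.
|(A ∪ B) ∩ C| = 8.
|(A ∪ B) △ C| = 68 + 12 − 16 = 64.00.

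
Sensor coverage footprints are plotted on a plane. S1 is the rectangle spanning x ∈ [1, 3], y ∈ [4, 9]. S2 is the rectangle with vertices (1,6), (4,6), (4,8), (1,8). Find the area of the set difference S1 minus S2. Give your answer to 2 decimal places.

6.00

|S1∩S2|: x∈[1,3], y∈[6,8] → 2·2 = 4.
|S1| = 10.
|S1 ∖ S2| = |S1| − |S1∩S2| = 10 − 4 = 6.00.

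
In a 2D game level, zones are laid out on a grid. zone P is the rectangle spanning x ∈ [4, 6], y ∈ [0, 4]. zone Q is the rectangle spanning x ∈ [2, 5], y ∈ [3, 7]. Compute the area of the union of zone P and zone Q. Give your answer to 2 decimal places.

By inclusion–exclusion:
Individual areas: |zone P| = 8, |zone Q| = 12.
|zone P∩zone Q|: x∈[4,5], y∈[3,4] → 1·1 = 1.
|zone P ∪ zone Q| = 20 − 1 = 19.00.

19.00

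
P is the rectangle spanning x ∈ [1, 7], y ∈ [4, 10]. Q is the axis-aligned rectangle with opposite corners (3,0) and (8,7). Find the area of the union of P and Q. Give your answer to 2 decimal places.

59.00

By inclusion–exclusion:
Individual areas: |P| = 36, |Q| = 35.
|P∩Q|: x∈[3,7], y∈[4,7] → 4·3 = 12.
|P ∪ Q| = 71 − 12 = 59.00.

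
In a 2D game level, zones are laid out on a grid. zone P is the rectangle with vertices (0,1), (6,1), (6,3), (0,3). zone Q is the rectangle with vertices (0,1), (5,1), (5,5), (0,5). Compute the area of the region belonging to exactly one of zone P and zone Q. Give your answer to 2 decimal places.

|zone P∩zone Q|: x∈[0,5], y∈[1,3] → 5·2 = 10.
|zone P △ zone Q| = |zone P| + |zone Q| − 2·|zone P∩zone Q| = 12 + 20 − 20 = 12.00.

12.00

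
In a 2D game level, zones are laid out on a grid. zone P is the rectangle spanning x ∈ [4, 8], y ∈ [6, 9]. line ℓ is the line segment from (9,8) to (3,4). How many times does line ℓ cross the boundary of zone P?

The segment meets the boundary at (6,6), (8,7.333).

2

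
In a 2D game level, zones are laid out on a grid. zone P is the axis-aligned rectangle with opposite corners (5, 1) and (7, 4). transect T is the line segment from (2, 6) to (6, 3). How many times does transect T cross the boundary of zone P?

1

The segment meets the boundary at (5,3.75).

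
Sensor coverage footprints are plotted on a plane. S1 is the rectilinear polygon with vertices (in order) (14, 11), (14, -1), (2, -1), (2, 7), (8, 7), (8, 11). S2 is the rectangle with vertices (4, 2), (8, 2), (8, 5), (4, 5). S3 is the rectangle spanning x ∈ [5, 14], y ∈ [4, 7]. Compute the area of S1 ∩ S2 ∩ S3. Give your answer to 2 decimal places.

The intersection is the polygon with vertices (8,5), (8,4), (5,4), (5,5).
By the shoelace formula its area is 3.00.

3.00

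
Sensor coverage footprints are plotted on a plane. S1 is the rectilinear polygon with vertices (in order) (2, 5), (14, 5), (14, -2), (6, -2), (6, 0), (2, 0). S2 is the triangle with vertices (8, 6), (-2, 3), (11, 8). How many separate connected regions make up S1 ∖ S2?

2

S1 ∖ S2 splits into 2 disjoint pieces (area 0.2769, area 74.9333).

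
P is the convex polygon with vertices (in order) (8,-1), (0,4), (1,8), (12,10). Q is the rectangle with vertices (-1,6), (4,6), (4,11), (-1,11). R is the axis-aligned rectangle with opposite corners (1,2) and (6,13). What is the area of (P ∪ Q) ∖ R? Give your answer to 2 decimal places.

|P ∪ Q| = 92.6818.
|(P ∪ Q) ∩ R| = 38.942.
|(P ∪ Q) ∖ R| = 92.6818 − 38.942 = 53.74.

53.74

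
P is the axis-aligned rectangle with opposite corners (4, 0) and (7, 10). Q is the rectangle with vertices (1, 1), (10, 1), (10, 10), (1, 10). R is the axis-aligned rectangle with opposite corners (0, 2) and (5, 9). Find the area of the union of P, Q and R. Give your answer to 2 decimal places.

91.00

By inclusion–exclusion:
Individual areas: |P| = 30, |Q| = 81, |R| = 35.
|P∩Q|: x∈[4,7], y∈[1,10] → 3·9 = 27.
|P∩R|: x∈[4,5], y∈[2,9] → 1·7 = 7.
|Q∩R|: x∈[1,5], y∈[2,9] → 4·7 = 28.
|P∩Q∩R| = 7.
|P ∪ Q ∪ R| = 146 − 62 + 7 = 91.00.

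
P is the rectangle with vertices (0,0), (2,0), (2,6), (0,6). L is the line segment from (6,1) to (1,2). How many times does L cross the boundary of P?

The segment meets the boundary at (2,1.8).

1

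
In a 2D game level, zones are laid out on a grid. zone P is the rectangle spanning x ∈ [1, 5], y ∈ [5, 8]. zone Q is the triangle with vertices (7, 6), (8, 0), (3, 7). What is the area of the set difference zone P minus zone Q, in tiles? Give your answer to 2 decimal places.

9.93

|zone P| = 12, |zone P∩zone Q| = 2.0714.
|zone P ∖ zone Q| = |zone P| − |zone P∩zone Q| = 12 − 2.0714 = 9.93.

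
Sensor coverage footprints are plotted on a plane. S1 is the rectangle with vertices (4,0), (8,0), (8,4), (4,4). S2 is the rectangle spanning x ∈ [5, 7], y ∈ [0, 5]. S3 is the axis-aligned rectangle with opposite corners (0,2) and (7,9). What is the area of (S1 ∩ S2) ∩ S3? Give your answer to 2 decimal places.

The region (S1 ∩ S2) ∩ S3 is the polygon with vertices (7,2), (5,2), (5,4), (7,4).
By the shoelace formula its area is 4.00.

4.00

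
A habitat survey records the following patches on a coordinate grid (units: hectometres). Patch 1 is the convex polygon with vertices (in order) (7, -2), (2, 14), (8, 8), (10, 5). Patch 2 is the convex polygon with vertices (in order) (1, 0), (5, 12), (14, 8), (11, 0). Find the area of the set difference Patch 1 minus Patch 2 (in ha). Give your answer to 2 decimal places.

|Patch 1| = 44.5, |Patch 1∩Patch 2| = 37.6509.
|Patch 1 ∖ Patch 2| = |Patch 1| − |Patch 1∩Patch 2| = 44.5 − 37.6509 = 6.85.

6.85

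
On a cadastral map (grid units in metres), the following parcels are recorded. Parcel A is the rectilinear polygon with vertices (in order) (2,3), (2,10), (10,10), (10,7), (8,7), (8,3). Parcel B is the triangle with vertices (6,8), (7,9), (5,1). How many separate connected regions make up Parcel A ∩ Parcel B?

Parcel A ∩ Parcel B is a single connected region.

1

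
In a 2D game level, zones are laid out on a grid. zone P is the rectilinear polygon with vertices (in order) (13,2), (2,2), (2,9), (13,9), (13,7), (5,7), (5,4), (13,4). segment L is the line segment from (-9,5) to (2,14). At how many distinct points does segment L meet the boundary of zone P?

The segment lies entirely outside zone P and never meets its boundary.

0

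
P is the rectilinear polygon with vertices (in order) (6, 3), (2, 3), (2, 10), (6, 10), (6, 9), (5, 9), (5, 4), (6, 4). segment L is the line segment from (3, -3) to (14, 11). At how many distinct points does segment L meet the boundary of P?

0

The segment lies entirely outside P and never meets its boundary.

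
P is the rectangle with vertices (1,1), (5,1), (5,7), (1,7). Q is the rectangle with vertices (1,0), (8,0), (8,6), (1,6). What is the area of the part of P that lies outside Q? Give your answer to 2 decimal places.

4.00

|P∩Q|: x∈[1,5], y∈[1,6] → 4·5 = 20.
|P| = 24.
|P ∖ Q| = |P| − |P∩Q| = 24 − 20 = 4.00.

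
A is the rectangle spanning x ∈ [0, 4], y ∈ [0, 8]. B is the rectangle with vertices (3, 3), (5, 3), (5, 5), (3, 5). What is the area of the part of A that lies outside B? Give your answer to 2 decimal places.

|A∩B|: x∈[3,4], y∈[3,5] → 1·2 = 2.
|A| = 32.
|A ∖ B| = |A| − |A∩B| = 32 − 2 = 30.00.

30.00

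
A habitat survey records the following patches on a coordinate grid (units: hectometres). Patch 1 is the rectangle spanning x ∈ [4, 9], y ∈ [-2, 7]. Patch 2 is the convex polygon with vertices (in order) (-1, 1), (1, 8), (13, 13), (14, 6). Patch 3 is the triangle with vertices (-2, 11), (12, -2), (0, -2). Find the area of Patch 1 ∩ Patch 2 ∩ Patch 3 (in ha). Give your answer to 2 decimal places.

3.02

The intersection is the polygon with vertices (4,2.667), (4,5.429), (6.189,3.396).
By the shoelace formula its area is 3.02.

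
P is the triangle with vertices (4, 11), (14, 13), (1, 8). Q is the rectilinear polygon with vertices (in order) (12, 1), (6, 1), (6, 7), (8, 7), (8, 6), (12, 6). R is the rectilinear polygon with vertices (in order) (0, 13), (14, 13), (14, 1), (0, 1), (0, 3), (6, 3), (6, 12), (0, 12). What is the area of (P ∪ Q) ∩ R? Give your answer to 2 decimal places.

|P ∪ Q| = 44.
|(P ∪ Q) ∩ R| = 37.91.

37.91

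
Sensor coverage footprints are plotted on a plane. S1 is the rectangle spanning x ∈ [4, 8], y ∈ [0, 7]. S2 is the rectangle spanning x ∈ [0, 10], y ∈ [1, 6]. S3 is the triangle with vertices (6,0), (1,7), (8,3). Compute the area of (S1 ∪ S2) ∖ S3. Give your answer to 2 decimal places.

|S1 ∪ S2| = 58.
|(S1 ∪ S2) ∩ S3| = 13.9821.
|(S1 ∪ S2) ∖ S3| = 58 − 13.9821 = 44.02.

44.02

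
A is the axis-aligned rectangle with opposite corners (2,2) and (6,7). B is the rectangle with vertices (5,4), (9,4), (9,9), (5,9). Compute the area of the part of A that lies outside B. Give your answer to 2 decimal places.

17.00

|A∩B|: x∈[5,6], y∈[4,7] → 1·3 = 3.
|A| = 20.
|A ∖ B| = |A| − |A∩B| = 20 − 3 = 17.00.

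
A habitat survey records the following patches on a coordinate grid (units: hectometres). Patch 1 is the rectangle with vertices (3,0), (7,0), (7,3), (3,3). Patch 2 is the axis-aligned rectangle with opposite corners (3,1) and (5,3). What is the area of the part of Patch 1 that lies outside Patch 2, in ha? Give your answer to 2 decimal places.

|Patch 1∩Patch 2|: x∈[3,5], y∈[1,3] → 2·2 = 4.
|Patch 1| = 12.
|Patch 1 ∖ Patch 2| = |Patch 1| − |Patch 1∩Patch 2| = 12 − 4 = 8.00.

8.00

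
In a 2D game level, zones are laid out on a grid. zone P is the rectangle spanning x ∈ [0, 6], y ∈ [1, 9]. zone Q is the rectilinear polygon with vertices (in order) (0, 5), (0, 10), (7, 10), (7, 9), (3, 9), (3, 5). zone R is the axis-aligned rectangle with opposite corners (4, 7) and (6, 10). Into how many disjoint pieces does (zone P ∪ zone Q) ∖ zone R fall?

2

(zone P ∪ zone Q) ∖ zone R splits into 2 disjoint pieces (area 48, area 1).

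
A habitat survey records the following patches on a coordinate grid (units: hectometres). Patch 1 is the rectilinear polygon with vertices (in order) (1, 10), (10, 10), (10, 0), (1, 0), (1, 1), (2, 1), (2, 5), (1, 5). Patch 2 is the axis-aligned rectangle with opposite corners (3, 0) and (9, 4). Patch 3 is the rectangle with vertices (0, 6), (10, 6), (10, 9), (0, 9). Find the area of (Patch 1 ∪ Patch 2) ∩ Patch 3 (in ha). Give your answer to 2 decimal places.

The region (Patch 1 ∪ Patch 2) ∩ Patch 3 is the polygon with vertices (10,6), (1,6), (1,9), (10,9).
By the shoelace formula its area is 27.00.

27.00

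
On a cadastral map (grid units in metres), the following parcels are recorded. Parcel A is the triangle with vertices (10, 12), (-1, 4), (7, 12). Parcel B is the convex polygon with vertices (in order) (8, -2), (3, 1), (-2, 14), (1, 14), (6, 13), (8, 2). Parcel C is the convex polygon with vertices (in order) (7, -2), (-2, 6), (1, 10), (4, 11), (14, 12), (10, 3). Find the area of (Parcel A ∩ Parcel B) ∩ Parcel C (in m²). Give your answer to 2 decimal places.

The region (Parcel A ∩ Parcel B) ∩ Parcel C is the polygon with vertices (1.056,6.056), (6.222,11.222), (6.321,11.232), (6.628,9.547), (1.224,5.617).
By the shoelace formula its area is 6.97.

6.97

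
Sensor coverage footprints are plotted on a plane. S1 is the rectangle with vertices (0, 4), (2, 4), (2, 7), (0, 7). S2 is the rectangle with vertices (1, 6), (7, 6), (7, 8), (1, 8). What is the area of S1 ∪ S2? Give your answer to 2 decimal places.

17.00

By inclusion–exclusion:
Individual areas: |S1| = 6, |S2| = 12.
|S1∩S2|: x∈[1,2], y∈[6,7] → 1·1 = 1.
|S1 ∪ S2| = 18 − 1 = 17.00.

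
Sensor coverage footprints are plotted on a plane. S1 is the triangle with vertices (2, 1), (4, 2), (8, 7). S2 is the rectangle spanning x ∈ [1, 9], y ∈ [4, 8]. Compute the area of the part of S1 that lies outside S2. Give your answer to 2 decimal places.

|S1| = 3, |S1∩S2| = 0.9.
|S1 ∖ S2| = |S1| − |S1∩S2| = 3 − 0.9 = 2.10.

2.10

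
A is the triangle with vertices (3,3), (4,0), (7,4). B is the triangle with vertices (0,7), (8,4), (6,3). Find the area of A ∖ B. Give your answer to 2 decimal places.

|A| = 6.5, |A∩B| = 0.7818.
|A ∖ B| = |A| − |A∩B| = 6.5 − 0.7818 = 5.72.

5.72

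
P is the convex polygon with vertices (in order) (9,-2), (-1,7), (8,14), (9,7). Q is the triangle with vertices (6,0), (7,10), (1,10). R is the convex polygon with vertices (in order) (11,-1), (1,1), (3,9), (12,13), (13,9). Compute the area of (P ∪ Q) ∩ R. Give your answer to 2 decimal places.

58.38

|P ∪ Q| = 81.2109.
|(P ∪ Q) ∩ R| = 58.38.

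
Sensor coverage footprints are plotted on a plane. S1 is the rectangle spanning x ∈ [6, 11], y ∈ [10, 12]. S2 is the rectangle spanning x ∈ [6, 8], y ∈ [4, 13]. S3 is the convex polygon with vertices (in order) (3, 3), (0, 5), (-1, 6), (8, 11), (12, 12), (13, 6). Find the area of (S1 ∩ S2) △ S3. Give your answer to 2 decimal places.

|S1 ∩ S2| = 4.
|(S1 ∩ S2) ∩ S3| = 0.9.
|(S1 ∩ S2) △ S3| = 4 + 69 − 1.8 = 71.20.

71.20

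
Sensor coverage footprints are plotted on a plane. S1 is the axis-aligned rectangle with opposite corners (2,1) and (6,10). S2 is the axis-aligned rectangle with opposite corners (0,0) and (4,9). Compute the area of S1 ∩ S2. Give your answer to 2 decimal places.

16.00

|S1∩S2|: x∈[2,4], y∈[1,9] → 2·8 = 16.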